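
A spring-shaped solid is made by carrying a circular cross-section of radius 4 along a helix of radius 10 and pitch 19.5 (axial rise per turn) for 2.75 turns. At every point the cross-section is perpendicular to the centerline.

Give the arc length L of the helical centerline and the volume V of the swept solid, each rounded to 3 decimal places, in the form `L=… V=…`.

L=180.918 V=9093.913

2πR = 2π·10 = 62.831853
per-turn = √(62.831853² + 19.5²) = √(3947.8418 + 380.25) = √4328.0918 = 65.788234
L = 2.75 × 65.788234 = 180.917644
V = π·4² × L = 50.265482 × 180.917644 = 9093.912665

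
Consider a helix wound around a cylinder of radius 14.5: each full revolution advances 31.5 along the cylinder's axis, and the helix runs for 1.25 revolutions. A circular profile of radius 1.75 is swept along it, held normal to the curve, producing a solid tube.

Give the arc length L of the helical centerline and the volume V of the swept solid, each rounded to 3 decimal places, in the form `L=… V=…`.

L=120.498 V=1159.323

2πR = 2π·14.5 = 91.106187
per-turn = √(91.106187² + 31.5²) = √(8300.3373 + 992.25) = √9292.5873 = 96.398067
L = 1.25 × 96.398067 = 120.497584
V = π·1.75² × L = 9.621128 × 120.497584 = 1159.322616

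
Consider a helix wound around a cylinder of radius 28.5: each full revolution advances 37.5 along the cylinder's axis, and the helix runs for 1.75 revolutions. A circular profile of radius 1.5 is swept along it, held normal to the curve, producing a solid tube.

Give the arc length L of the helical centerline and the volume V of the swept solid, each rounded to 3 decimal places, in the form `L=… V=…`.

L=320.172 V=2263.159

2πR = 2π·28.5 = 179.070781
per-turn = √(179.070781² + 37.5²) = √(32066.3447 + 1406.25) = √33472.5947 = 182.955171
L = 1.75 × 182.955171 = 320.171550
V = π·1.5² × L = 7.068583 × 320.171550 = 2263.159324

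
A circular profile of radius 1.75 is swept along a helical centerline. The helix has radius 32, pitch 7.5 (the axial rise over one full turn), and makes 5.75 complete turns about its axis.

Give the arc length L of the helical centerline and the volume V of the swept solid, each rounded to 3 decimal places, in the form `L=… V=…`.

2πR = 2π·32 = 201.061930
per-turn = √(201.061930² + 7.5²) = √(40425.8996 + 56.25) = √40482.1496 = 201.201763
L = 5.75 × 201.201763 = 1156.910140
V = π·1.75² × L = 9.621128 × 1156.910140 = 11130.779965

L=1156.910 V=11130.780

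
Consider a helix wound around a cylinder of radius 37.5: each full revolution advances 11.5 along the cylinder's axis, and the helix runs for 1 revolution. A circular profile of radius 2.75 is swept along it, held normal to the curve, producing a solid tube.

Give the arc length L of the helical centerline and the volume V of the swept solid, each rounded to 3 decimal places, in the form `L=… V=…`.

L=235.900 V=5604.580

2πR = 2π·37.5 = 235.619449
per-turn = √(235.619449² + 11.5²) = √(55516.5248 + 132.25) = √55648.7748 = 235.899925
L = 1 × 235.899925 = 235.899925
V = π·2.75² × L = 23.758294 × 235.899925 = 5604.579884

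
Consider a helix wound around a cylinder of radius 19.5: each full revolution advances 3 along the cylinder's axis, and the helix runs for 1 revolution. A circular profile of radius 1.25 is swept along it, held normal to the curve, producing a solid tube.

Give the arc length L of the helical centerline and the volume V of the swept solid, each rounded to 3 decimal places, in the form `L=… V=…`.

L=122.559 V=601.609

2πR = 2π·19.5 = 122.522113
per-turn = √(122.522113² + 3²) = √(15011.6683 + 9) = √15020.6683 = 122.558836
L = 1 × 122.558836 = 122.558836
V = π·1.25² × L = 4.908739 × 122.558836 = 601.609280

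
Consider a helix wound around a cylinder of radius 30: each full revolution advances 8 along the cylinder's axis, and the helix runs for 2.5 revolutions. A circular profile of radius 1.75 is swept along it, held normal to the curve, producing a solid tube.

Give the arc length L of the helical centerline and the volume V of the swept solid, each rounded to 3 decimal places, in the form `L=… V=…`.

2πR = 2π·30 = 188.495559
per-turn = √(188.495559² + 8²) = √(35530.5758 + 64) = √35594.5758 = 188.665248
L = 2.5 × 188.665248 = 471.663120
V = π·1.75² × L = 9.621128 × 471.663120 = 4537.931018

L=471.663 V=4537.931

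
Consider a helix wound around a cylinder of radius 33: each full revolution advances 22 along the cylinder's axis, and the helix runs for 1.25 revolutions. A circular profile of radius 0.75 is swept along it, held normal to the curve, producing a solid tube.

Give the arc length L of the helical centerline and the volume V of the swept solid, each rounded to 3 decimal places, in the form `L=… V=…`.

2πR = 2π·33 = 207.345115
per-turn = √(207.345115² + 22²) = √(42991.9968 + 484) = √43475.9968 = 208.508985
L = 1.25 × 208.508985 = 260.636231
V = π·0.75² × L = 1.767146 × 260.636231 = 460.582239

L=260.636 V=460.582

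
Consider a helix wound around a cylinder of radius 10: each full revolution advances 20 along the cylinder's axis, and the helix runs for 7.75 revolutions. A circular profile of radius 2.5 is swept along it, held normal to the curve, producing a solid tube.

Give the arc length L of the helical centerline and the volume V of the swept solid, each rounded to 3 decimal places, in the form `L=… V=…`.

2πR = 2π·10 = 62.831853
per-turn = √(62.831853² + 20²) = √(3947.8418 + 400) = √4347.8418 = 65.938166
L = 7.75 × 65.938166 = 511.020788
V = π·2.5² × L = 19.634954 × 511.020788 = 10033.869708

L=511.021 V=10033.870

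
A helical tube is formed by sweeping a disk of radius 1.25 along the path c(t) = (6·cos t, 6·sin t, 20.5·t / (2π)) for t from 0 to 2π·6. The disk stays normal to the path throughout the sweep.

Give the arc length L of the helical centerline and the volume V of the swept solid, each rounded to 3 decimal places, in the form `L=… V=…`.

2πR = 2π·6 = 37.699112
per-turn = √(37.699112² + 20.5²) = √(1421.2230 + 420.25) = √1841.4730 = 42.912388
L = 6 × 42.912388 = 257.474327
V = π·1.25² × L = 4.908739 × 257.474327 = 1263.874149

L=257.474 V=1263.874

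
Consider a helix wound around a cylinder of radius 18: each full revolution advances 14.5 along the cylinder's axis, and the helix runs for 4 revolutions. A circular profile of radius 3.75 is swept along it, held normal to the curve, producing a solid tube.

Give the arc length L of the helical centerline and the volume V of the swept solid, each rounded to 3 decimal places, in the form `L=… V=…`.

L=456.092 V=20149.537

2πR = 2π·18 = 113.097336
per-turn = √(113.097336² + 14.5²) = √(12791.0073 + 210.25) = √13001.2573 = 114.023056
L = 4 × 114.023056 = 456.092224
V = π·3.75² × L = 44.178647 × 456.092224 = 20149.537226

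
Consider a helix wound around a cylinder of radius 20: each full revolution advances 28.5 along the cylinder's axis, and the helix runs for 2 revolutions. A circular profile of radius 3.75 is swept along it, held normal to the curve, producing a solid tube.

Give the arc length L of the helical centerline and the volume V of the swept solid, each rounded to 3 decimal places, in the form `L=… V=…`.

L=257.710 V=11385.281

2πR = 2π·20 = 125.663706
per-turn = √(125.663706² + 28.5²) = √(15791.3670 + 812.25) = √16603.6170 = 128.855023
L = 2 × 128.855023 = 257.710047
V = π·3.75² × L = 44.178647 × 257.710047 = 11385.281102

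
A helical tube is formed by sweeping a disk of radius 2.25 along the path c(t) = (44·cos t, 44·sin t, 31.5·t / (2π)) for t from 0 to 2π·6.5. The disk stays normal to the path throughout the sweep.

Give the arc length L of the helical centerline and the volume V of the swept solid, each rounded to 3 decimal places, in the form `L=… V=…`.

2πR = 2π·44 = 276.460154
per-turn = √(276.460154² + 31.5²) = √(76430.2165 + 992.25) = √77422.4665 = 278.248929
L = 6.5 × 278.248929 = 1808.618038
V = π·2.25² × L = 15.904313 × 1808.618038 = 28764.827035

L=1808.618 V=28764.827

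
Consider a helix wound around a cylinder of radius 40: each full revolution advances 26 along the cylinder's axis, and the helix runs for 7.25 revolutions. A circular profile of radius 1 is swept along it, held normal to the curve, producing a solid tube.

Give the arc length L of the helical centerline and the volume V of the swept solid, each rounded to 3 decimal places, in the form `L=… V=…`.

L=1831.848 V=5754.920

2πR = 2π·40 = 251.327412
per-turn = √(251.327412² + 26²) = √(63165.4682 + 676) = √63841.4682 = 252.668692
L = 7.25 × 252.668692 = 1831.848021
V = π·1² × L = 3.141593 × 1831.848021 = 5754.920284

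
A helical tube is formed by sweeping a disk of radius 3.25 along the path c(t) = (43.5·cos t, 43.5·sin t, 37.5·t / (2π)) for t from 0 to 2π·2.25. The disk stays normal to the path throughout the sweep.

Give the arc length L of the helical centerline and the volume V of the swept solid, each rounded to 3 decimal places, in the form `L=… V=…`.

2πR = 2π·43.5 = 273.318561
per-turn = √(273.318561² + 37.5²) = √(74703.0357 + 1406.25) = √76109.2857 = 275.879114
L = 2.25 × 275.879114 = 620.728007
V = π·3.25² × L = 33.183072 × 620.728007 = 20597.662406

L=620.728 V=20597.662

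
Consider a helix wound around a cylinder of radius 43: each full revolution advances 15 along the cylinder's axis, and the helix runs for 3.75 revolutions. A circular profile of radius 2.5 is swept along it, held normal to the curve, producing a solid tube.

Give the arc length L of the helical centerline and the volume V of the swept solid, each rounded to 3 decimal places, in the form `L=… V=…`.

L=1014.724 V=19924.057

2πR = 2π·43 = 270.176968
per-turn = √(270.176968² + 15²) = √(72995.5942 + 225) = √73220.5942 = 270.593042
L = 3.75 × 270.593042 = 1014.723906
V = π·2.5² × L = 19.634954 × 1014.723906 = 19924.057302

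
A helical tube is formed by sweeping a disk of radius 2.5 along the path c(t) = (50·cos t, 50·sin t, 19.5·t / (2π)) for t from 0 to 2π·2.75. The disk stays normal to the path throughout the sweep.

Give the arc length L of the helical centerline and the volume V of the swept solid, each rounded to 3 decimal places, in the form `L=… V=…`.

L=865.601 V=16996.029

2πR = 2π·50 = 314.159265
per-turn = √(314.159265² + 19.5²) = √(98696.0440 + 380.25) = √99076.2940 = 314.763870
L = 2.75 × 314.763870 = 865.600643
V = π·2.5² × L = 19.634954 × 865.600643 = 16996.028885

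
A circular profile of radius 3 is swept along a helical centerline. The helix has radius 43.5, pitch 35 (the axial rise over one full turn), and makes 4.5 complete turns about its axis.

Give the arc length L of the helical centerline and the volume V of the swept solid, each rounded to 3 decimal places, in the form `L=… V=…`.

L=1239.977 V=35059.521

2πR = 2π·43.5 = 273.318561
per-turn = √(273.318561² + 35²) = √(74703.0357 + 1225) = √75928.0357 = 275.550423
L = 4.5 × 275.550423 = 1239.976904
V = π·3² × L = 28.274334 × 1239.976904 = 35059.520998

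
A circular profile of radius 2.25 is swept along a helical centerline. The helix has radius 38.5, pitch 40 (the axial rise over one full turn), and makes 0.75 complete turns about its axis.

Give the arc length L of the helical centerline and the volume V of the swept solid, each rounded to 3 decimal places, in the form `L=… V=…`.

L=183.891 V=2924.653

2πR = 2π·38.5 = 241.902634
per-turn = √(241.902634² + 40²) = √(58516.8845 + 1600) = √60116.8845 = 245.187448
L = 0.75 × 245.187448 = 183.890586
V = π·2.25² × L = 15.904313 × 183.890586 = 2924.653398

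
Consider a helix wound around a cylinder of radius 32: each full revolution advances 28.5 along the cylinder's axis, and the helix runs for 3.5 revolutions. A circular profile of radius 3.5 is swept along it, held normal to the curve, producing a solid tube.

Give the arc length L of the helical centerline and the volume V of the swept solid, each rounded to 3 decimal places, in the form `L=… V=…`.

L=710.751 V=27352.913

2πR = 2π·32 = 201.061930
per-turn = √(201.061930² + 28.5²) = √(40425.8996 + 812.25) = √41238.1496 = 203.071784
L = 3.5 × 203.071784 = 710.751245
V = π·3.5² × L = 38.484510 × 710.751245 = 27352.913418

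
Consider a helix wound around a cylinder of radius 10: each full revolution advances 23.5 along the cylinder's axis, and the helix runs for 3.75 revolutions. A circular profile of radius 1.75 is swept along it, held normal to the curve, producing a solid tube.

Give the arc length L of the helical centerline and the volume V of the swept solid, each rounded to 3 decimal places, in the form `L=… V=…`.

L=251.560 V=2420.293

2πR = 2π·10 = 62.831853
per-turn = √(62.831853² + 23.5²) = √(3947.8418 + 552.25) = √4500.0918 = 67.082723
L = 3.75 × 67.082723 = 251.560212
V = π·1.75² × L = 9.621128 × 251.560212 = 2420.292876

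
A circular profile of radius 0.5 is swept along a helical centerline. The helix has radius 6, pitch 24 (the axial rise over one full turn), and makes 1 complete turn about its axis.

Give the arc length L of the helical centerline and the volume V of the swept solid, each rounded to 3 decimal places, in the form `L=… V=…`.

2πR = 2π·6 = 37.699112
per-turn = √(37.699112² + 24²) = √(1421.2230 + 576) = √1997.2230 = 44.690301
L = 1 × 44.690301 = 44.690301
V = π·0.5² × L = 0.785398 × 44.690301 = 35.099681

L=44.690 V=35.100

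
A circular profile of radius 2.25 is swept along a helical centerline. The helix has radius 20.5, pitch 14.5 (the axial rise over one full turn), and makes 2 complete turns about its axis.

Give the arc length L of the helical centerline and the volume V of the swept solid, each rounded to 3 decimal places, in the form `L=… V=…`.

L=259.238 V=4122.999

2πR = 2π·20.5 = 128.805299
per-turn = √(128.805299² + 14.5²) = √(16590.8050 + 210.25) = √16801.0550 = 129.618884
L = 2 × 129.618884 = 259.237767
V = π·2.25² × L = 15.904313 × 259.237767 = 4122.998543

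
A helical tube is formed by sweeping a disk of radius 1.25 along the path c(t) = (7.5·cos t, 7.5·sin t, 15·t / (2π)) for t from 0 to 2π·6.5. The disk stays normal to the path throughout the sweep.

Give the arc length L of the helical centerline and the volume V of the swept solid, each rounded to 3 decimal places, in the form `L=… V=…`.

L=321.449 V=1577.907

2πR = 2π·7.5 = 47.123890
per-turn = √(47.123890² + 15²) = √(2220.6610 + 225) = √2445.6610 = 49.453625
L = 6.5 × 49.453625 = 321.448560
V = π·1.25² × L = 4.908739 × 321.448560 = 1577.906930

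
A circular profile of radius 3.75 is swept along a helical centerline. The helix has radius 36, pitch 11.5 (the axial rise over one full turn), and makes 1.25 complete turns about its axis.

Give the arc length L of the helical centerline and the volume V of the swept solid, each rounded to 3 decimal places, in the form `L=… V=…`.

L=283.109 V=12507.351

2πR = 2π·36 = 226.194671
per-turn = √(226.194671² + 11.5²) = √(51164.0292 + 132.25) = √51296.2792 = 226.486819
L = 1.25 × 226.486819 = 283.108524
V = π·3.75² × L = 44.178647 × 283.108524 = 12507.351450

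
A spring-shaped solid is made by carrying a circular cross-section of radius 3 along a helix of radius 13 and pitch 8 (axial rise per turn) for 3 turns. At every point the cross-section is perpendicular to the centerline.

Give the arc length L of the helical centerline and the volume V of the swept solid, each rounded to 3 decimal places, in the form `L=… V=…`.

2πR = 2π·13 = 81.681409
per-turn = √(81.681409² + 8²) = √(6671.8526 + 64) = √6735.8526 = 82.072240
L = 3 × 82.072240 = 246.216720
V = π·3² × L = 28.274334 × 246.216720 = 6961.613747

L=246.217 V=6961.614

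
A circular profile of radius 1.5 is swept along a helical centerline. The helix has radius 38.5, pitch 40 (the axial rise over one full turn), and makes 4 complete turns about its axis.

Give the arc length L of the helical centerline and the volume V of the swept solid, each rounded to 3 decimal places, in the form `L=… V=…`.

L=980.750 V=6932.512

2πR = 2π·38.5 = 241.902634
per-turn = √(241.902634² + 40²) = √(58516.8845 + 1600) = √60116.8845 = 245.187448
L = 4 × 245.187448 = 980.749791
V = π·1.5² × L = 7.068583 × 980.749791 = 6932.511759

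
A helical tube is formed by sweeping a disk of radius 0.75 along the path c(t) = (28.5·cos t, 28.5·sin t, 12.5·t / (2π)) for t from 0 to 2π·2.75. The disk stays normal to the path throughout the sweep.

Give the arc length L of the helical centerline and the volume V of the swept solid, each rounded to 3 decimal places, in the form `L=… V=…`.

2πR = 2π·28.5 = 179.070781
per-turn = √(179.070781² + 12.5²) = √(32066.3447 + 156.25) = √32222.5947 = 179.506531
L = 2.75 × 179.506531 = 493.642960
V = π·0.75² × L = 1.767146 × 493.642960 = 872.339118

L=493.643 V=872.339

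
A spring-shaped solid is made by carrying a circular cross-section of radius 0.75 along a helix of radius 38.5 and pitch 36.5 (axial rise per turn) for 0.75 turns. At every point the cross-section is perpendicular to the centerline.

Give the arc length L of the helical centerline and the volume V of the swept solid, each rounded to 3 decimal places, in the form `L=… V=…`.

2πR = 2π·38.5 = 241.902634
per-turn = √(241.902634² + 36.5²) = √(58516.8845 + 1332.25) = √59849.1345 = 244.640828
L = 0.75 × 244.640828 = 183.480621
V = π·0.75² × L = 1.767146 × 183.480621 = 324.237021

L=183.481 V=324.237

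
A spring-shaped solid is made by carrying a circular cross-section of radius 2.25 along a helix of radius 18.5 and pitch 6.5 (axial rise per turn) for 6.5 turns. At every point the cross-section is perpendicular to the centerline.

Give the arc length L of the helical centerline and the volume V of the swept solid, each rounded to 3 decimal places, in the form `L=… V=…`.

L=756.733 V=12035.325

2πR = 2π·18.5 = 116.238928
per-turn = √(116.238928² + 6.5²) = √(13511.4884 + 42.25) = √13553.7384 = 116.420524
L = 6.5 × 116.420524 = 756.733406
V = π·2.25² × L = 15.904313 × 756.733406 = 12035.324809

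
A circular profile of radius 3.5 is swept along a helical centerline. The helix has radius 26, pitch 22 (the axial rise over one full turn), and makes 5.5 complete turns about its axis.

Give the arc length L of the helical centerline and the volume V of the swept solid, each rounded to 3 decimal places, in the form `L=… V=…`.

2πR = 2π·26 = 163.362818
per-turn = √(163.362818² + 22²) = √(26687.4103 + 484) = √27171.4103 = 164.837527
L = 5.5 × 164.837527 = 906.606398
V = π·3.5² × L = 38.484510 × 906.606398 = 34890.303011

L=906.606 V=34890.303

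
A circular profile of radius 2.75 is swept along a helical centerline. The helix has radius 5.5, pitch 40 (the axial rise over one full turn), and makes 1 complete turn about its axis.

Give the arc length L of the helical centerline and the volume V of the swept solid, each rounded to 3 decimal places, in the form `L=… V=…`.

L=52.860 V=1255.873

2πR = 2π·5.5 = 34.557519
per-turn = √(34.557519² + 40²) = √(1194.2221 + 1600) = √2794.2221 = 52.860402
L = 1 × 52.860402 = 52.860402
V = π·2.75² × L = 23.758294 × 52.860402 = 1255.873002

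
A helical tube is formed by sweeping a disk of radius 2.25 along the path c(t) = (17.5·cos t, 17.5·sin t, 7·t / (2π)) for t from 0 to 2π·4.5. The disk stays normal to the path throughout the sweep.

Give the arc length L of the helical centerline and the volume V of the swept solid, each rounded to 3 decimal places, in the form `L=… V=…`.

2πR = 2π·17.5 = 109.955743
per-turn = √(109.955743² + 7²) = √(12090.2654 + 49) = √12139.2654 = 110.178334
L = 4.5 × 110.178334 = 495.802505
V = π·2.25² × L = 15.904313 × 495.802505 = 7885.398134

L=495.803 V=7885.398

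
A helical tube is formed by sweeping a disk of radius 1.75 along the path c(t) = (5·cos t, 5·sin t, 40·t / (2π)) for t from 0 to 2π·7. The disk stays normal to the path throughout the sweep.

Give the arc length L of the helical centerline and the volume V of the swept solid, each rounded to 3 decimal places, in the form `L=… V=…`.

2πR = 2π·5 = 31.415927
per-turn = √(31.415927² + 40²) = √(986.9604 + 1600) = √2586.9604 = 50.862171
L = 7 × 50.862171 = 356.035197
V = π·1.75² × L = 9.621128 × 356.035197 = 3425.460026

L=356.035 V=3425.460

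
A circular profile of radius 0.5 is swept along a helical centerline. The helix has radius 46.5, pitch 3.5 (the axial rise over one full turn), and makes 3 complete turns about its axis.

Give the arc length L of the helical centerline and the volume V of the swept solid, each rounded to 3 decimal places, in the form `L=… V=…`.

L=876.567 V=688.454

2πR = 2π·46.5 = 292.168117
per-turn = √(292.168117² + 3.5²) = √(85362.2085 + 12.25) = √85374.4585 = 292.189080
L = 3 × 292.189080 = 876.567240
V = π·0.5² × L = 0.785398 × 876.567240 = 688.454300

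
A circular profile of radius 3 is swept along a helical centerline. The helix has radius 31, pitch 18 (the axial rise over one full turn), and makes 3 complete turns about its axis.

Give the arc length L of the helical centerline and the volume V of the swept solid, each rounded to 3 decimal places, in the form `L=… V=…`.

L=586.826 V=16592.116

2πR = 2π·31 = 194.778745
per-turn = √(194.778745² + 18²) = √(37938.7593 + 324) = √38262.7593 = 195.608689
L = 3 × 195.608689 = 586.826068
V = π·3² × L = 28.274334 × 586.826068 = 16592.116172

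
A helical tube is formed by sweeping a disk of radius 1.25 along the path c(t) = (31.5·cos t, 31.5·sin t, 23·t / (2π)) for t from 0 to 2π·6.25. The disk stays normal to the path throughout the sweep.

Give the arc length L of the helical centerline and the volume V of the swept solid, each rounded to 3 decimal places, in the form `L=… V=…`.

2πR = 2π·31.5 = 197.920337
per-turn = √(197.920337² + 23²) = √(39172.4599 + 529) = √39701.4599 = 199.252252
L = 6.25 × 199.252252 = 1245.326574
V = π·1.25² × L = 4.908739 × 1245.326574 = 6112.982526

L=1245.327 V=6112.983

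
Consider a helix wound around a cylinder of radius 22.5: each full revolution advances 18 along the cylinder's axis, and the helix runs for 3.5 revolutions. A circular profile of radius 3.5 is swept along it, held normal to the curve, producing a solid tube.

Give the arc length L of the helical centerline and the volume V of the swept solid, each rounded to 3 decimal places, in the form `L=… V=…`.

L=498.795 V=19195.897

2πR = 2π·22.5 = 141.371669
per-turn = √(141.371669² + 18²) = √(19985.9489 + 324) = √20309.9489 = 142.512978
L = 3.5 × 142.512978 = 498.795423
V = π·3.5² × L = 38.484510 × 498.795423 = 19195.897454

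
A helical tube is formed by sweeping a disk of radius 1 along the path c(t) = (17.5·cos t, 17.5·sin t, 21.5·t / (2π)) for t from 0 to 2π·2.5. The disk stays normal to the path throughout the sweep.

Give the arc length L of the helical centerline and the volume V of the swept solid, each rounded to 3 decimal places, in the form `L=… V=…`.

2πR = 2π·17.5 = 109.955743
per-turn = √(109.955743² + 21.5²) = √(12090.2654 + 462.25) = √12552.5154 = 112.038009
L = 2.5 × 112.038009 = 280.095022
V = π·1² × L = 3.141593 × 280.095022 = 879.944463

L=280.095 V=879.944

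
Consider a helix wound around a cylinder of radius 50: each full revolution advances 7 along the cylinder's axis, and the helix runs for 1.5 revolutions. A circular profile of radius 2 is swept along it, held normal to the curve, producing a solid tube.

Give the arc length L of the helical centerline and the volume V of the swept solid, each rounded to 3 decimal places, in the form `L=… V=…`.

L=471.356 V=5923.232

2πR = 2π·50 = 314.159265
per-turn = √(314.159265² + 7²) = √(98696.0440 + 49) = √98745.0440 = 314.237242
L = 1.5 × 314.237242 = 471.355862
V = π·2² × L = 12.566371 × 471.355862 = 5923.232458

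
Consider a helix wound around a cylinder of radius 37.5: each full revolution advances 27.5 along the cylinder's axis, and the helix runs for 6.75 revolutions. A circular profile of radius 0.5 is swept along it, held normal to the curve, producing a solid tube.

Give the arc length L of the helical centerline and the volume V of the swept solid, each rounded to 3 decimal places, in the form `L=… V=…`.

2πR = 2π·37.5 = 235.619449
per-turn = √(235.619449² + 27.5²) = √(55516.5248 + 756.25) = √56272.7748 = 237.218833
L = 6.75 × 237.218833 = 1601.227123
V = π·0.5² × L = 0.785398 × 1601.227123 = 1257.600842

L=1601.227 V=1257.601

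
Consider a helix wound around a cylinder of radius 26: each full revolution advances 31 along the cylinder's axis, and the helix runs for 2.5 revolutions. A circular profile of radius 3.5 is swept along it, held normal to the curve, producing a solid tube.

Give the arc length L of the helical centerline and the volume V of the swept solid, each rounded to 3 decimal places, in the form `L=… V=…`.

2πR = 2π·26 = 163.362818
per-turn = √(163.362818² + 31²) = √(26687.4103 + 961) = √27648.4103 = 166.278111
L = 2.5 × 166.278111 = 415.695278
V = π·3.5² × L = 38.484510 × 415.695278 = 15997.829096

L=415.695 V=15997.829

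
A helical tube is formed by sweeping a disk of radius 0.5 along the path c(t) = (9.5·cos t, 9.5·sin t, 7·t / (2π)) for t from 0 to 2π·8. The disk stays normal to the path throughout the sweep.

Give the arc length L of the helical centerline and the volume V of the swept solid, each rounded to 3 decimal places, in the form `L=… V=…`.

2πR = 2π·9.5 = 59.690260
per-turn = √(59.690260² + 7²) = √(3562.9272 + 49) = √3611.9272 = 60.099311
L = 8 × 60.099311 = 480.794488
V = π·0.5² × L = 0.785398 × 480.794488 = 377.615108

L=480.794 V=377.615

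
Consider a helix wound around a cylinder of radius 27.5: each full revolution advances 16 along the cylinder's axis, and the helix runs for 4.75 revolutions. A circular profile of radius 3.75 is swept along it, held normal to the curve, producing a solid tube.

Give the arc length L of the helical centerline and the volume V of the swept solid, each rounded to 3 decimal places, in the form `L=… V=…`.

2πR = 2π·27.5 = 172.787596
per-turn = √(172.787596² + 16²) = √(29855.5533 + 256) = √30111.5533 = 173.526809
L = 4.75 × 173.526809 = 824.252341
V = π·3.75² × L = 44.178647 × 824.252341 = 36414.352957

L=824.252 V=36414.353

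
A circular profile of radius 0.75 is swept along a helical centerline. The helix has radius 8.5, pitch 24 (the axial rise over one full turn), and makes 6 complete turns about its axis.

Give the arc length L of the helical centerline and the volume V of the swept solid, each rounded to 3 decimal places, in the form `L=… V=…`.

L=351.311 V=620.818

2πR = 2π·8.5 = 53.407075
per-turn = √(53.407075² + 24²) = √(2852.3157 + 576) = √3428.3157 = 58.551820
L = 6 × 58.551820 = 351.310922
V = π·0.75² × L = 1.767146 × 351.310922 = 620.817645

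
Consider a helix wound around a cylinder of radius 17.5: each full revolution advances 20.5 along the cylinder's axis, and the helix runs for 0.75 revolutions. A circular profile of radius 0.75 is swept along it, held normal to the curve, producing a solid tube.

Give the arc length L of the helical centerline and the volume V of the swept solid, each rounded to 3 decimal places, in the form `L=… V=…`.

2πR = 2π·17.5 = 109.955743
per-turn = √(109.955743² + 20.5²) = √(12090.2654 + 420.25) = √12510.5154 = 111.850415
L = 0.75 × 111.850415 = 83.887811
V = π·0.75² × L = 1.767146 × 83.887811 = 148.241999

L=83.888 V=148.242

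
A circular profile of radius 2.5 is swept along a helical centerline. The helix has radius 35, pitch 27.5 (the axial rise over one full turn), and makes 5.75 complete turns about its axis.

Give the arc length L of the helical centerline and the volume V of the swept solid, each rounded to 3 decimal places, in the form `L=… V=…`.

L=1274.339 V=25021.597

2πR = 2π·35 = 219.911486
per-turn = √(219.911486² + 27.5²) = √(48361.0616 + 756.25) = √49117.3116 = 221.624258
L = 5.75 × 221.624258 = 1274.339481
V = π·2.5² × L = 19.634954 × 1274.339481 = 25021.597204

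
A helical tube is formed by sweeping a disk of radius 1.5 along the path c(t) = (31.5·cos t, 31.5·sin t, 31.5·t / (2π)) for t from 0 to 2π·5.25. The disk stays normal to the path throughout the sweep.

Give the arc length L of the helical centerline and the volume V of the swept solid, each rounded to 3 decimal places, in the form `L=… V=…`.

2πR = 2π·31.5 = 197.920337
per-turn = √(197.920337² + 31.5²) = √(39172.4599 + 992.25) = √40164.7099 = 200.411352
L = 5.25 × 200.411352 = 1052.159596
V = π·1.5² × L = 7.068583 × 1052.159596 = 7437.277930

L=1052.160 V=7437.278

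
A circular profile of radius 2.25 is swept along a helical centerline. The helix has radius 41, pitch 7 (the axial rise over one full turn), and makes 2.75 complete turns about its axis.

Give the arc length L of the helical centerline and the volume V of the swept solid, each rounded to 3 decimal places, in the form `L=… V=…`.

L=708.691 V=11271.238

2πR = 2π·41 = 257.610598
per-turn = √(257.610598² + 7²) = √(66363.2200 + 49) = √66412.2200 = 257.705685
L = 2.75 × 257.705685 = 708.690633
V = π·2.25² × L = 15.904313 × 708.690633 = 11271.237516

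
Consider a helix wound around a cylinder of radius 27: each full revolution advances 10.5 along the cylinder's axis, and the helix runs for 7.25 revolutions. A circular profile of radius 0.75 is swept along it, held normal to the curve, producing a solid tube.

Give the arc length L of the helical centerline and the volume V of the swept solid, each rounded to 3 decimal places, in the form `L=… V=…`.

2πR = 2π·27 = 169.646003
per-turn = √(169.646003² + 10.5²) = √(28779.7664 + 110.25) = √28890.0164 = 169.970634
L = 7.25 × 169.970634 = 1232.287097
V = π·0.75² × L = 1.767146 × 1232.287097 = 2177.631051

L=1232.287 V=2177.631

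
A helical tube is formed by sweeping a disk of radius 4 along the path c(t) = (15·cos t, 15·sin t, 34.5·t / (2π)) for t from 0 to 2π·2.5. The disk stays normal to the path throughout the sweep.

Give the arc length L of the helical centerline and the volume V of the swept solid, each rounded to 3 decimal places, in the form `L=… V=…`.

2πR = 2π·15 = 94.247780
per-turn = √(94.247780² + 34.5²) = √(8882.6440 + 1190.25) = √10072.8940 = 100.363808
L = 2.5 × 100.363808 = 250.909520
V = π·4² × L = 50.265482 × 250.909520 = 12612.088079

L=250.910 V=12612.088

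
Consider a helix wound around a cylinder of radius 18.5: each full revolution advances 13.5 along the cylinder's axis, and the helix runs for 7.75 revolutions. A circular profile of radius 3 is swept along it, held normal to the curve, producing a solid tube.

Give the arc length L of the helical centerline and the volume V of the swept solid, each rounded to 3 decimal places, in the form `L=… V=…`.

L=906.907 V=25642.189

2πR = 2π·18.5 = 116.238928
per-turn = √(116.238928² + 13.5²) = √(13511.4884 + 182.25) = √13693.7384 = 117.020248
L = 7.75 × 117.020248 = 906.906921
V = π·3² × L = 28.274334 × 906.906921 = 25642.189097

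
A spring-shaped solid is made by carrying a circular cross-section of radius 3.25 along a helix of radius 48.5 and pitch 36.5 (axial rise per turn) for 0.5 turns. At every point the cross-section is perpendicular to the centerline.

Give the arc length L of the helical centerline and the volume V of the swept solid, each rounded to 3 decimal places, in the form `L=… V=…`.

2πR = 2π·48.5 = 304.734487
per-turn = √(304.734487² + 36.5²) = √(92863.1078 + 1332.25) = √94195.3578 = 306.912622
L = 0.5 × 306.912622 = 153.456311
V = π·3.25² × L = 33.183072 × 153.456311 = 5092.151886

L=153.456 V=5092.152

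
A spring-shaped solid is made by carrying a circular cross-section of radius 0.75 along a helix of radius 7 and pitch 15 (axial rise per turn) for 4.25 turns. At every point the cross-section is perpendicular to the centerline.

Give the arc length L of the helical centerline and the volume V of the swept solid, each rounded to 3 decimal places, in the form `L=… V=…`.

2πR = 2π·7 = 43.982297
per-turn = √(43.982297² + 15²) = √(1934.4425 + 225) = √2159.4425 = 46.469802
L = 4.25 × 46.469802 = 197.496657
V = π·0.75² × L = 1.767146 × 197.496657 = 349.005401

L=197.497 V=349.005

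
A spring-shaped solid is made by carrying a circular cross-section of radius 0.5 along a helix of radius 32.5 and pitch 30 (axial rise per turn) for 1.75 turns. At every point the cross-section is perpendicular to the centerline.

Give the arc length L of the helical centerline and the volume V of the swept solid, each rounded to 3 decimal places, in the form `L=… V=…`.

2πR = 2π·32.5 = 204.203522
per-turn = √(204.203522² + 30²) = √(41699.0786 + 900) = √42599.0786 = 206.395442
L = 1.75 × 206.395442 = 361.192024
V = π·0.5² × L = 0.785398 × 361.192024 = 283.679552

L=361.192 V=283.680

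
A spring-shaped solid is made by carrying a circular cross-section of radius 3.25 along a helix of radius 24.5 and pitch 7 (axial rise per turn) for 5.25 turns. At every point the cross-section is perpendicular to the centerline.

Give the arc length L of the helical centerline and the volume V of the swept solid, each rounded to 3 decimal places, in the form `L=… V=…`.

2πR = 2π·24.5 = 153.938040
per-turn = √(153.938040² + 7²) = √(23696.9202 + 49) = √23745.9202 = 154.097113
L = 5.25 × 154.097113 = 809.009842
V = π·3.25² × L = 33.183072 × 809.009842 = 26845.432165

L=809.010 V=26845.432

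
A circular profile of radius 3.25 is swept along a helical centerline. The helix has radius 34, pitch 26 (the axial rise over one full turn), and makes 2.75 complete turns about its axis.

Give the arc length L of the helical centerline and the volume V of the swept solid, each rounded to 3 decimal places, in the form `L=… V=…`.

L=591.813 V=19638.169

2πR = 2π·34 = 213.628300
per-turn = √(213.628300² + 26²) = √(45637.0508 + 676) = √46313.0508 = 215.204672
L = 2.75 × 215.204672 = 591.812847
V = π·3.25² × L = 33.183072 × 591.812847 = 19638.168563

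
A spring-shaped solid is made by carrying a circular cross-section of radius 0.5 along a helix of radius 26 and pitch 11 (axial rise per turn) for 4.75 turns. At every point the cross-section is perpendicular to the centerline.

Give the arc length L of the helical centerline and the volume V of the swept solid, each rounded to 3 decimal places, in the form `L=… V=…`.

2πR = 2π·26 = 163.362818
per-turn = √(163.362818² + 11²) = √(26687.4103 + 121) = √26808.4103 = 163.732740
L = 4.75 × 163.732740 = 777.730517
V = π·0.5² × L = 0.785398 × 777.730517 = 610.828120

L=777.731 V=610.828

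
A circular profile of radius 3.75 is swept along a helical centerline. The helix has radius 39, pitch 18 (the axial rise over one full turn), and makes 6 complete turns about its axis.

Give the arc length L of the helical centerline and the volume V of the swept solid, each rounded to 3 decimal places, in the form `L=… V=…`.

L=1474.227 V=65129.339

2πR = 2π·39 = 245.044227
per-turn = √(245.044227² + 18²) = √(60046.6732 + 324) = √60370.6732 = 245.704443
L = 6 × 245.704443 = 1474.226656
V = π·3.75² × L = 44.178647 × 1474.226656 = 65129.338594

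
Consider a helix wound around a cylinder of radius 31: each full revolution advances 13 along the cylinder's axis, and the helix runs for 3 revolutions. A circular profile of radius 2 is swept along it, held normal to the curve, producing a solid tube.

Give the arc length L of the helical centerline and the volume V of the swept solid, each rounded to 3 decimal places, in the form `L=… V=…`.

2πR = 2π·31 = 194.778745
per-turn = √(194.778745² + 13²) = √(37938.7593 + 169) = √38107.7593 = 195.212088
L = 3 × 195.212088 = 585.636264
V = π·2² × L = 12.566371 × 585.636264 = 7359.322340

L=585.636 V=7359.322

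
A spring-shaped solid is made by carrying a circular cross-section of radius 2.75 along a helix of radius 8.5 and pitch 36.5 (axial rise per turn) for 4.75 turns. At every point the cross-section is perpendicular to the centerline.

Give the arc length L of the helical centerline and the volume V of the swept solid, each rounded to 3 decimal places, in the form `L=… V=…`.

L=307.269 V=7300.188

2πR = 2π·8.5 = 53.407075
per-turn = √(53.407075² + 36.5²) = √(2852.3157 + 1332.25) = √4184.5657 = 64.688219
L = 4.75 × 64.688219 = 307.269040
V = π·2.75² × L = 23.758294 × 307.269040 = 7300.188327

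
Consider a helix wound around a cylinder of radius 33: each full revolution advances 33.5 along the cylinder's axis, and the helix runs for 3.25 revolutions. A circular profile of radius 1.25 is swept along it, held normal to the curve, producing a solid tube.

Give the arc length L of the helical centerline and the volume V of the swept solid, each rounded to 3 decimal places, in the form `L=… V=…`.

L=682.610 V=3350.755

2πR = 2π·33 = 207.345115
per-turn = √(207.345115² + 33.5²) = √(42991.9968 + 1122.25) = √44114.2468 = 210.033918
L = 3.25 × 210.033918 = 682.610234
V = π·1.25² × L = 4.908739 × 682.610234 = 3350.755150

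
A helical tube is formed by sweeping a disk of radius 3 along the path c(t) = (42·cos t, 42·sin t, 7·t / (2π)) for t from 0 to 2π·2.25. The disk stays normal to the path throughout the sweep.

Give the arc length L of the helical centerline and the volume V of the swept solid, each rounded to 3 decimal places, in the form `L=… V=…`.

L=593.970 V=16794.102

2πR = 2π·42 = 263.893783
per-turn = √(263.893783² + 7²) = √(69639.9287 + 49) = √69688.9287 = 263.986607
L = 2.25 × 263.986607 = 593.969866
V = π·3² × L = 28.274334 × 593.969866 = 16794.102298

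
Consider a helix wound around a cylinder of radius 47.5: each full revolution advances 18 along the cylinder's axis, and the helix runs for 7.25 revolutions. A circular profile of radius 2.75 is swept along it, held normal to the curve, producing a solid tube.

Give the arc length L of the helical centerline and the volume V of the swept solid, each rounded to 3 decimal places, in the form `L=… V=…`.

L=2167.704 V=51500.942

2πR = 2π·47.5 = 298.451302
per-turn = √(298.451302² + 18²) = √(89073.1797 + 324) = √89397.1797 = 298.993612
L = 7.25 × 298.993612 = 2167.703683
V = π·2.75² × L = 23.758294 × 2167.703683 = 51500.942375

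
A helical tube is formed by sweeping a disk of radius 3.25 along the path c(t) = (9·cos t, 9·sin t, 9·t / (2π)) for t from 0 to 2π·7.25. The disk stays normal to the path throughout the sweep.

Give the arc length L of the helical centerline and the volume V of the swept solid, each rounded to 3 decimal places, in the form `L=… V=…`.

2πR = 2π·9 = 56.548668
per-turn = √(56.548668² + 9²) = √(3197.7518 + 81) = √3278.7518 = 57.260386
L = 7.25 × 57.260386 = 415.137800
V = π·3.25² × L = 33.183072 × 415.137800 = 13775.547669

L=415.138 V=13775.548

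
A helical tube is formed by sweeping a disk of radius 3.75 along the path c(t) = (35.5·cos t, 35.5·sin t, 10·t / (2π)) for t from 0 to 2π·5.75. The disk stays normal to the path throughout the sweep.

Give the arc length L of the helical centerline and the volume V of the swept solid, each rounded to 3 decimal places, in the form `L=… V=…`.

2πR = 2π·35.5 = 223.053078
per-turn = √(223.053078² + 10²) = √(49752.6758 + 100) = √49852.6758 = 223.277128
L = 5.75 × 223.277128 = 1283.843485
V = π·3.75² × L = 44.178647 × 1283.843485 = 56718.467717

L=1283.843 V=56718.468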